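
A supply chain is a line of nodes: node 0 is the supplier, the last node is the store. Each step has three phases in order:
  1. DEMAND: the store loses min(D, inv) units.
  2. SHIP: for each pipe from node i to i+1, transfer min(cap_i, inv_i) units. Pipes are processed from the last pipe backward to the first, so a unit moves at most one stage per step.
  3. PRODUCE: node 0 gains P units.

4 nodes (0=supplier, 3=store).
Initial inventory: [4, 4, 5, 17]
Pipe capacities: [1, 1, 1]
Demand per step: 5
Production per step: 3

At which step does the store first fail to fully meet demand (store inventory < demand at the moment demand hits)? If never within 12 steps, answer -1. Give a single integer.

Step 1: demand=5,sold=5 ship[2->3]=1 ship[1->2]=1 ship[0->1]=1 prod=3 -> [6 4 5 13]
Step 2: demand=5,sold=5 ship[2->3]=1 ship[1->2]=1 ship[0->1]=1 prod=3 -> [8 4 5 9]
Step 3: demand=5,sold=5 ship[2->3]=1 ship[1->2]=1 ship[0->1]=1 prod=3 -> [10 4 5 5]
Step 4: demand=5,sold=5 ship[2->3]=1 ship[1->2]=1 ship[0->1]=1 prod=3 -> [12 4 5 1]
Step 5: demand=5,sold=1 ship[2->3]=1 ship[1->2]=1 ship[0->1]=1 prod=3 -> [14 4 5 1]
Step 6: demand=5,sold=1 ship[2->3]=1 ship[1->2]=1 ship[0->1]=1 prod=3 -> [16 4 5 1]
Step 7: demand=5,sold=1 ship[2->3]=1 ship[1->2]=1 ship[0->1]=1 prod=3 -> [18 4 5 1]
Step 8: demand=5,sold=1 ship[2->3]=1 ship[1->2]=1 ship[0->1]=1 prod=3 -> [20 4 5 1]
Step 9: demand=5,sold=1 ship[2->3]=1 ship[1->2]=1 ship[0->1]=1 prod=3 -> [22 4 5 1]
Step 10: demand=5,sold=1 ship[2->3]=1 ship[1->2]=1 ship[0->1]=1 prod=3 -> [24 4 5 1]
Step 11: demand=5,sold=1 ship[2->3]=1 ship[1->2]=1 ship[0->1]=1 prod=3 -> [26 4 5 1]
Step 12: demand=5,sold=1 ship[2->3]=1 ship[1->2]=1 ship[0->1]=1 prod=3 -> [28 4 5 1]
First stockout at step 5

5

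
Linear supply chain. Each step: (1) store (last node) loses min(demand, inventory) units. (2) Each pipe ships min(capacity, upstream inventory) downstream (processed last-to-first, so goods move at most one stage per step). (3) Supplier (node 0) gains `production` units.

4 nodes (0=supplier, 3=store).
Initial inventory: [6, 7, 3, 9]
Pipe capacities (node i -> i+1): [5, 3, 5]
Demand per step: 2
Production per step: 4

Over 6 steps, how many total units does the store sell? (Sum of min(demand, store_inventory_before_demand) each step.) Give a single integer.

Step 1: sold=2 (running total=2) -> [5 9 3 10]
Step 2: sold=2 (running total=4) -> [4 11 3 11]
Step 3: sold=2 (running total=6) -> [4 12 3 12]
Step 4: sold=2 (running total=8) -> [4 13 3 13]
Step 5: sold=2 (running total=10) -> [4 14 3 14]
Step 6: sold=2 (running total=12) -> [4 15 3 15]

Answer: 12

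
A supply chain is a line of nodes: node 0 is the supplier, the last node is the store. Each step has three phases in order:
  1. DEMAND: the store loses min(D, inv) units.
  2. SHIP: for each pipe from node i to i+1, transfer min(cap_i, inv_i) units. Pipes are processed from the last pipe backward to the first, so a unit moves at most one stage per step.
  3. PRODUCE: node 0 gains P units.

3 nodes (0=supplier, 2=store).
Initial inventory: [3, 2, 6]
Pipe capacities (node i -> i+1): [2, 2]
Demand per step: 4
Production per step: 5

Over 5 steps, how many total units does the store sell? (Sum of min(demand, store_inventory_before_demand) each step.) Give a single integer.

Answer: 14

Derivation:
Step 1: sold=4 (running total=4) -> [6 2 4]
Step 2: sold=4 (running total=8) -> [9 2 2]
Step 3: sold=2 (running total=10) -> [12 2 2]
Step 4: sold=2 (running total=12) -> [15 2 2]
Step 5: sold=2 (running total=14) -> [18 2 2]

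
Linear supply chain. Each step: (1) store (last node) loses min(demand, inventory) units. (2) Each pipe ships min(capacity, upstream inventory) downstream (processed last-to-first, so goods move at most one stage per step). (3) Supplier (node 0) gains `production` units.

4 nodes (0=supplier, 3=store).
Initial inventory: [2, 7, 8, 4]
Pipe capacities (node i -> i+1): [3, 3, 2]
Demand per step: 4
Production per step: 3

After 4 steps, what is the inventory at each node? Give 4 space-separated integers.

Step 1: demand=4,sold=4 ship[2->3]=2 ship[1->2]=3 ship[0->1]=2 prod=3 -> inv=[3 6 9 2]
Step 2: demand=4,sold=2 ship[2->3]=2 ship[1->2]=3 ship[0->1]=3 prod=3 -> inv=[3 6 10 2]
Step 3: demand=4,sold=2 ship[2->3]=2 ship[1->2]=3 ship[0->1]=3 prod=3 -> inv=[3 6 11 2]
Step 4: demand=4,sold=2 ship[2->3]=2 ship[1->2]=3 ship[0->1]=3 prod=3 -> inv=[3 6 12 2]

3 6 12 2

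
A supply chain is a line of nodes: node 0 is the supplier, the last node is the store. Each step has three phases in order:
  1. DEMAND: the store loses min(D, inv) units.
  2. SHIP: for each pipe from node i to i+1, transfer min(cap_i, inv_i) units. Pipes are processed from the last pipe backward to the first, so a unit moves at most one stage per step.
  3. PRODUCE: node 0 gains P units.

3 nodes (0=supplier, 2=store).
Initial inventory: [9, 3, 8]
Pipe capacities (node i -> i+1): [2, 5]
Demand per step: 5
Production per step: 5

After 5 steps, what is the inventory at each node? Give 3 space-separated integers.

Step 1: demand=5,sold=5 ship[1->2]=3 ship[0->1]=2 prod=5 -> inv=[12 2 6]
Step 2: demand=5,sold=5 ship[1->2]=2 ship[0->1]=2 prod=5 -> inv=[15 2 3]
Step 3: demand=5,sold=3 ship[1->2]=2 ship[0->1]=2 prod=5 -> inv=[18 2 2]
Step 4: demand=5,sold=2 ship[1->2]=2 ship[0->1]=2 prod=5 -> inv=[21 2 2]
Step 5: demand=5,sold=2 ship[1->2]=2 ship[0->1]=2 prod=5 -> inv=[24 2 2]

24 2 2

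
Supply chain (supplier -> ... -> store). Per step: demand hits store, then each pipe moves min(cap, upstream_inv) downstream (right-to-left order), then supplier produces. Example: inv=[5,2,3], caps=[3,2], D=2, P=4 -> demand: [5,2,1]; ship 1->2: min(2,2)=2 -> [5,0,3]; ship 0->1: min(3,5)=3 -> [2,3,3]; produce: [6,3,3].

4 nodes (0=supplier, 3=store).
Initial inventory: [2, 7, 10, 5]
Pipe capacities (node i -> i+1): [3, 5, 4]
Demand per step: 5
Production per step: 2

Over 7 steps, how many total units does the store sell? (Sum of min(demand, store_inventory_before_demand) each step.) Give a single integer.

Step 1: sold=5 (running total=5) -> [2 4 11 4]
Step 2: sold=4 (running total=9) -> [2 2 11 4]
Step 3: sold=4 (running total=13) -> [2 2 9 4]
Step 4: sold=4 (running total=17) -> [2 2 7 4]
Step 5: sold=4 (running total=21) -> [2 2 5 4]
Step 6: sold=4 (running total=25) -> [2 2 3 4]
Step 7: sold=4 (running total=29) -> [2 2 2 3]

Answer: 29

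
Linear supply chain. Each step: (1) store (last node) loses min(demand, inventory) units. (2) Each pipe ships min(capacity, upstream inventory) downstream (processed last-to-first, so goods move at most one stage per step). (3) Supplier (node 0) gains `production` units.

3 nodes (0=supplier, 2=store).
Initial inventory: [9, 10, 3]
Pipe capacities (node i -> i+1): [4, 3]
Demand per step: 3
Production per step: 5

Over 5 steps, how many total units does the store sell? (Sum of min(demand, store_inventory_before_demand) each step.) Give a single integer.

Answer: 15

Derivation:
Step 1: sold=3 (running total=3) -> [10 11 3]
Step 2: sold=3 (running total=6) -> [11 12 3]
Step 3: sold=3 (running total=9) -> [12 13 3]
Step 4: sold=3 (running total=12) -> [13 14 3]
Step 5: sold=3 (running total=15) -> [14 15 3]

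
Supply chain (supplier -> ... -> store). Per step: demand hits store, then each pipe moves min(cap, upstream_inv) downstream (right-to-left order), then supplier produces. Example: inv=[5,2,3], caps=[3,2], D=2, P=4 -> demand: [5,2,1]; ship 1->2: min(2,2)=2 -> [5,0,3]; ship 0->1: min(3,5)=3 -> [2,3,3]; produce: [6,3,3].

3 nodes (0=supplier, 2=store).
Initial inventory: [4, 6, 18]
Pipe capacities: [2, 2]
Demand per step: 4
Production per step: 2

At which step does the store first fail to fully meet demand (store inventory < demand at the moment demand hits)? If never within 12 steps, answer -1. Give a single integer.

Step 1: demand=4,sold=4 ship[1->2]=2 ship[0->1]=2 prod=2 -> [4 6 16]
Step 2: demand=4,sold=4 ship[1->2]=2 ship[0->1]=2 prod=2 -> [4 6 14]
Step 3: demand=4,sold=4 ship[1->2]=2 ship[0->1]=2 prod=2 -> [4 6 12]
Step 4: demand=4,sold=4 ship[1->2]=2 ship[0->1]=2 prod=2 -> [4 6 10]
Step 5: demand=4,sold=4 ship[1->2]=2 ship[0->1]=2 prod=2 -> [4 6 8]
Step 6: demand=4,sold=4 ship[1->2]=2 ship[0->1]=2 prod=2 -> [4 6 6]
Step 7: demand=4,sold=4 ship[1->2]=2 ship[0->1]=2 prod=2 -> [4 6 4]
Step 8: demand=4,sold=4 ship[1->2]=2 ship[0->1]=2 prod=2 -> [4 6 2]
Step 9: demand=4,sold=2 ship[1->2]=2 ship[0->1]=2 prod=2 -> [4 6 2]
Step 10: demand=4,sold=2 ship[1->2]=2 ship[0->1]=2 prod=2 -> [4 6 2]
Step 11: demand=4,sold=2 ship[1->2]=2 ship[0->1]=2 prod=2 -> [4 6 2]
Step 12: demand=4,sold=2 ship[1->2]=2 ship[0->1]=2 prod=2 -> [4 6 2]
First stockout at step 9

9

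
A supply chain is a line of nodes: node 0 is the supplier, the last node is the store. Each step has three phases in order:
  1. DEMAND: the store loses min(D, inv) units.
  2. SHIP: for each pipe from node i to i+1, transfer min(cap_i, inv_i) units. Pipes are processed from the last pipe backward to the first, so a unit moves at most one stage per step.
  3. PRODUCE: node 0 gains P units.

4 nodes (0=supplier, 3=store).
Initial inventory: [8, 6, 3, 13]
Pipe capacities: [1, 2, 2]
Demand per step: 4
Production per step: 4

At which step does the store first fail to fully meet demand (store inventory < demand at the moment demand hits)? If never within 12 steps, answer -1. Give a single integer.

Step 1: demand=4,sold=4 ship[2->3]=2 ship[1->2]=2 ship[0->1]=1 prod=4 -> [11 5 3 11]
Step 2: demand=4,sold=4 ship[2->3]=2 ship[1->2]=2 ship[0->1]=1 prod=4 -> [14 4 3 9]
Step 3: demand=4,sold=4 ship[2->3]=2 ship[1->2]=2 ship[0->1]=1 prod=4 -> [17 3 3 7]
Step 4: demand=4,sold=4 ship[2->3]=2 ship[1->2]=2 ship[0->1]=1 prod=4 -> [20 2 3 5]
Step 5: demand=4,sold=4 ship[2->3]=2 ship[1->2]=2 ship[0->1]=1 prod=4 -> [23 1 3 3]
Step 6: demand=4,sold=3 ship[2->3]=2 ship[1->2]=1 ship[0->1]=1 prod=4 -> [26 1 2 2]
Step 7: demand=4,sold=2 ship[2->3]=2 ship[1->2]=1 ship[0->1]=1 prod=4 -> [29 1 1 2]
Step 8: demand=4,sold=2 ship[2->3]=1 ship[1->2]=1 ship[0->1]=1 prod=4 -> [32 1 1 1]
Step 9: demand=4,sold=1 ship[2->3]=1 ship[1->2]=1 ship[0->1]=1 prod=4 -> [35 1 1 1]
Step 10: demand=4,sold=1 ship[2->3]=1 ship[1->2]=1 ship[0->1]=1 prod=4 -> [38 1 1 1]
Step 11: demand=4,sold=1 ship[2->3]=1 ship[1->2]=1 ship[0->1]=1 prod=4 -> [41 1 1 1]
Step 12: demand=4,sold=1 ship[2->3]=1 ship[1->2]=1 ship[0->1]=1 prod=4 -> [44 1 1 1]
First stockout at step 6

6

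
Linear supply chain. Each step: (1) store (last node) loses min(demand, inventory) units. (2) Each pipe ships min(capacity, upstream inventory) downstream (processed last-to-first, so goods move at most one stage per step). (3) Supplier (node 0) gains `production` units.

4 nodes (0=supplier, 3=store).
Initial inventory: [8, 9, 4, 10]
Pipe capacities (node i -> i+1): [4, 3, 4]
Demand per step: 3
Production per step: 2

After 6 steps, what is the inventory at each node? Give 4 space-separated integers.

Step 1: demand=3,sold=3 ship[2->3]=4 ship[1->2]=3 ship[0->1]=4 prod=2 -> inv=[6 10 3 11]
Step 2: demand=3,sold=3 ship[2->3]=3 ship[1->2]=3 ship[0->1]=4 prod=2 -> inv=[4 11 3 11]
Step 3: demand=3,sold=3 ship[2->3]=3 ship[1->2]=3 ship[0->1]=4 prod=2 -> inv=[2 12 3 11]
Step 4: demand=3,sold=3 ship[2->3]=3 ship[1->2]=3 ship[0->1]=2 prod=2 -> inv=[2 11 3 11]
Step 5: demand=3,sold=3 ship[2->3]=3 ship[1->2]=3 ship[0->1]=2 prod=2 -> inv=[2 10 3 11]
Step 6: demand=3,sold=3 ship[2->3]=3 ship[1->2]=3 ship[0->1]=2 prod=2 -> inv=[2 9 3 11]

2 9 3 11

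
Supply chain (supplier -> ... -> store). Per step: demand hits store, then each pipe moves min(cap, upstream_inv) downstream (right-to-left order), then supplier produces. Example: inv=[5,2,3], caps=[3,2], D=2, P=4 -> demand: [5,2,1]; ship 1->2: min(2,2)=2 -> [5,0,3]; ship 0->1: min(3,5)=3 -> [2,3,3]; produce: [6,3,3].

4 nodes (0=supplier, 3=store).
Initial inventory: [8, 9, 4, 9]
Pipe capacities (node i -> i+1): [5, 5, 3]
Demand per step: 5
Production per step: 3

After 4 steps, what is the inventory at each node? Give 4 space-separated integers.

Step 1: demand=5,sold=5 ship[2->3]=3 ship[1->2]=5 ship[0->1]=5 prod=3 -> inv=[6 9 6 7]
Step 2: demand=5,sold=5 ship[2->3]=3 ship[1->2]=5 ship[0->1]=5 prod=3 -> inv=[4 9 8 5]
Step 3: demand=5,sold=5 ship[2->3]=3 ship[1->2]=5 ship[0->1]=4 prod=3 -> inv=[3 8 10 3]
Step 4: demand=5,sold=3 ship[2->3]=3 ship[1->2]=5 ship[0->1]=3 prod=3 -> inv=[3 6 12 3]

3 6 12 3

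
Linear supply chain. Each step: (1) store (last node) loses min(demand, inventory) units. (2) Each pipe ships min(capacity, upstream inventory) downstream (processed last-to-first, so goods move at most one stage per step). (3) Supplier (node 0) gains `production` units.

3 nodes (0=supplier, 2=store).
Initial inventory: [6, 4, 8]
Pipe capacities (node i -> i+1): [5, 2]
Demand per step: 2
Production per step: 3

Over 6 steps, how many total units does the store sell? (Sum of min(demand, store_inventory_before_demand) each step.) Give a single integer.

Step 1: sold=2 (running total=2) -> [4 7 8]
Step 2: sold=2 (running total=4) -> [3 9 8]
Step 3: sold=2 (running total=6) -> [3 10 8]
Step 4: sold=2 (running total=8) -> [3 11 8]
Step 5: sold=2 (running total=10) -> [3 12 8]
Step 6: sold=2 (running total=12) -> [3 13 8]

Answer: 12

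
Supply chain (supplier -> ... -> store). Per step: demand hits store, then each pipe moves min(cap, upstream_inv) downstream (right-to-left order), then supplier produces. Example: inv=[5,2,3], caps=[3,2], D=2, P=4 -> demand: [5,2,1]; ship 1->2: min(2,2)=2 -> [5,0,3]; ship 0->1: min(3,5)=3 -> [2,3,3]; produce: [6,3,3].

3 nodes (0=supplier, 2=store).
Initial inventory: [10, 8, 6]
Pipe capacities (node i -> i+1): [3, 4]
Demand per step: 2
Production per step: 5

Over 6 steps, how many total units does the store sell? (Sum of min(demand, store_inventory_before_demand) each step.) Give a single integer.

Step 1: sold=2 (running total=2) -> [12 7 8]
Step 2: sold=2 (running total=4) -> [14 6 10]
Step 3: sold=2 (running total=6) -> [16 5 12]
Step 4: sold=2 (running total=8) -> [18 4 14]
Step 5: sold=2 (running total=10) -> [20 3 16]
Step 6: sold=2 (running total=12) -> [22 3 17]

Answer: 12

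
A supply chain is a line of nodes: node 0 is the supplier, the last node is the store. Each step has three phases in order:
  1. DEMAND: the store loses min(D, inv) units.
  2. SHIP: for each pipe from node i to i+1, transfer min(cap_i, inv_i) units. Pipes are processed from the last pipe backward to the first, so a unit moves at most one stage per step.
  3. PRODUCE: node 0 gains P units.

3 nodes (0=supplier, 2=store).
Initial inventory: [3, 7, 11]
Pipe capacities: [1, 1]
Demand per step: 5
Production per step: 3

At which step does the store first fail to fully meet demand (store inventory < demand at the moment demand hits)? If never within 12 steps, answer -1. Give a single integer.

Step 1: demand=5,sold=5 ship[1->2]=1 ship[0->1]=1 prod=3 -> [5 7 7]
Step 2: demand=5,sold=5 ship[1->2]=1 ship[0->1]=1 prod=3 -> [7 7 3]
Step 3: demand=5,sold=3 ship[1->2]=1 ship[0->1]=1 prod=3 -> [9 7 1]
Step 4: demand=5,sold=1 ship[1->2]=1 ship[0->1]=1 prod=3 -> [11 7 1]
Step 5: demand=5,sold=1 ship[1->2]=1 ship[0->1]=1 prod=3 -> [13 7 1]
Step 6: demand=5,sold=1 ship[1->2]=1 ship[0->1]=1 prod=3 -> [15 7 1]
Step 7: demand=5,sold=1 ship[1->2]=1 ship[0->1]=1 prod=3 -> [17 7 1]
Step 8: demand=5,sold=1 ship[1->2]=1 ship[0->1]=1 prod=3 -> [19 7 1]
Step 9: demand=5,sold=1 ship[1->2]=1 ship[0->1]=1 prod=3 -> [21 7 1]
Step 10: demand=5,sold=1 ship[1->2]=1 ship[0->1]=1 prod=3 -> [23 7 1]
Step 11: demand=5,sold=1 ship[1->2]=1 ship[0->1]=1 prod=3 -> [25 7 1]
Step 12: demand=5,sold=1 ship[1->2]=1 ship[0->1]=1 prod=3 -> [27 7 1]
First stockout at step 3

3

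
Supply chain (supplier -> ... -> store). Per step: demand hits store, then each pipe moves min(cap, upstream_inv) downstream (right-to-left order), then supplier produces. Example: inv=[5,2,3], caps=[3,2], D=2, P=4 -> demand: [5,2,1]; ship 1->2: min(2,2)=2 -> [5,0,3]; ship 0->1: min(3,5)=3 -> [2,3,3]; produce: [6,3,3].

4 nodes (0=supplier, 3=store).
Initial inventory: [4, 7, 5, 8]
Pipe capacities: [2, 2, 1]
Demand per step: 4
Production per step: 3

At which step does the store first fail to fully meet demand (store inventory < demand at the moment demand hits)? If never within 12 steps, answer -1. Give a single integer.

Step 1: demand=4,sold=4 ship[2->3]=1 ship[1->2]=2 ship[0->1]=2 prod=3 -> [5 7 6 5]
Step 2: demand=4,sold=4 ship[2->3]=1 ship[1->2]=2 ship[0->1]=2 prod=3 -> [6 7 7 2]
Step 3: demand=4,sold=2 ship[2->3]=1 ship[1->2]=2 ship[0->1]=2 prod=3 -> [7 7 8 1]
Step 4: demand=4,sold=1 ship[2->3]=1 ship[1->2]=2 ship[0->1]=2 prod=3 -> [8 7 9 1]
Step 5: demand=4,sold=1 ship[2->3]=1 ship[1->2]=2 ship[0->1]=2 prod=3 -> [9 7 10 1]
Step 6: demand=4,sold=1 ship[2->3]=1 ship[1->2]=2 ship[0->1]=2 prod=3 -> [10 7 11 1]
Step 7: demand=4,sold=1 ship[2->3]=1 ship[1->2]=2 ship[0->1]=2 prod=3 -> [11 7 12 1]
Step 8: demand=4,sold=1 ship[2->3]=1 ship[1->2]=2 ship[0->1]=2 prod=3 -> [12 7 13 1]
Step 9: demand=4,sold=1 ship[2->3]=1 ship[1->2]=2 ship[0->1]=2 prod=3 -> [13 7 14 1]
Step 10: demand=4,sold=1 ship[2->3]=1 ship[1->2]=2 ship[0->1]=2 prod=3 -> [14 7 15 1]
Step 11: demand=4,sold=1 ship[2->3]=1 ship[1->2]=2 ship[0->1]=2 prod=3 -> [15 7 16 1]
Step 12: demand=4,sold=1 ship[2->3]=1 ship[1->2]=2 ship[0->1]=2 prod=3 -> [16 7 17 1]
First stockout at step 3

3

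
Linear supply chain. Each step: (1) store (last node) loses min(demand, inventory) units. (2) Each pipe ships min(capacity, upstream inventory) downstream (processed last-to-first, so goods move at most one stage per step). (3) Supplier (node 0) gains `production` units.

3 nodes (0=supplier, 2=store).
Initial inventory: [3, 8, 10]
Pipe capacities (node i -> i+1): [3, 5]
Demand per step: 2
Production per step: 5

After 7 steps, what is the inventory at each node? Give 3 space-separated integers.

Step 1: demand=2,sold=2 ship[1->2]=5 ship[0->1]=3 prod=5 -> inv=[5 6 13]
Step 2: demand=2,sold=2 ship[1->2]=5 ship[0->1]=3 prod=5 -> inv=[7 4 16]
Step 3: demand=2,sold=2 ship[1->2]=4 ship[0->1]=3 prod=5 -> inv=[9 3 18]
Step 4: demand=2,sold=2 ship[1->2]=3 ship[0->1]=3 prod=5 -> inv=[11 3 19]
Step 5: demand=2,sold=2 ship[1->2]=3 ship[0->1]=3 prod=5 -> inv=[13 3 20]
Step 6: demand=2,sold=2 ship[1->2]=3 ship[0->1]=3 prod=5 -> inv=[15 3 21]
Step 7: demand=2,sold=2 ship[1->2]=3 ship[0->1]=3 prod=5 -> inv=[17 3 22]

17 3 22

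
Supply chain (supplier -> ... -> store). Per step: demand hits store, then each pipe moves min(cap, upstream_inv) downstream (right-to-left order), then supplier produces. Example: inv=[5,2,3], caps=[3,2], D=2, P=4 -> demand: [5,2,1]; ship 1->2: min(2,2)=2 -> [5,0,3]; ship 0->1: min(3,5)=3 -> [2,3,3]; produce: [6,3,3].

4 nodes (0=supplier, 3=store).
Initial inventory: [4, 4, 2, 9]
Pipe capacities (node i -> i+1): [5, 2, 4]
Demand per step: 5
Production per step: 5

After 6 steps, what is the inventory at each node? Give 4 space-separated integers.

Step 1: demand=5,sold=5 ship[2->3]=2 ship[1->2]=2 ship[0->1]=4 prod=5 -> inv=[5 6 2 6]
Step 2: demand=5,sold=5 ship[2->3]=2 ship[1->2]=2 ship[0->1]=5 prod=5 -> inv=[5 9 2 3]
Step 3: demand=5,sold=3 ship[2->3]=2 ship[1->2]=2 ship[0->1]=5 prod=5 -> inv=[5 12 2 2]
Step 4: demand=5,sold=2 ship[2->3]=2 ship[1->2]=2 ship[0->1]=5 prod=5 -> inv=[5 15 2 2]
Step 5: demand=5,sold=2 ship[2->3]=2 ship[1->2]=2 ship[0->1]=5 prod=5 -> inv=[5 18 2 2]
Step 6: demand=5,sold=2 ship[2->3]=2 ship[1->2]=2 ship[0->1]=5 prod=5 -> inv=[5 21 2 2]

5 21 2 2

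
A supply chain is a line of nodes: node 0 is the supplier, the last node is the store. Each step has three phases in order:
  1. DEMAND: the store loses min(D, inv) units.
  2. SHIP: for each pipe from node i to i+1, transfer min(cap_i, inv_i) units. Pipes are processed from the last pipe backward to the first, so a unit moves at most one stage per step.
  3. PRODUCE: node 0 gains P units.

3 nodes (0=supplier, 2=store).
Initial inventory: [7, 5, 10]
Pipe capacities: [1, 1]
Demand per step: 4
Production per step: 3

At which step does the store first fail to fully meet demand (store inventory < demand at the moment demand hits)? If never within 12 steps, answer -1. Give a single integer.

Step 1: demand=4,sold=4 ship[1->2]=1 ship[0->1]=1 prod=3 -> [9 5 7]
Step 2: demand=4,sold=4 ship[1->2]=1 ship[0->1]=1 prod=3 -> [11 5 4]
Step 3: demand=4,sold=4 ship[1->2]=1 ship[0->1]=1 prod=3 -> [13 5 1]
Step 4: demand=4,sold=1 ship[1->2]=1 ship[0->1]=1 prod=3 -> [15 5 1]
Step 5: demand=4,sold=1 ship[1->2]=1 ship[0->1]=1 prod=3 -> [17 5 1]
Step 6: demand=4,sold=1 ship[1->2]=1 ship[0->1]=1 prod=3 -> [19 5 1]
Step 7: demand=4,sold=1 ship[1->2]=1 ship[0->1]=1 prod=3 -> [21 5 1]
Step 8: demand=4,sold=1 ship[1->2]=1 ship[0->1]=1 prod=3 -> [23 5 1]
Step 9: demand=4,sold=1 ship[1->2]=1 ship[0->1]=1 prod=3 -> [25 5 1]
Step 10: demand=4,sold=1 ship[1->2]=1 ship[0->1]=1 prod=3 -> [27 5 1]
Step 11: demand=4,sold=1 ship[1->2]=1 ship[0->1]=1 prod=3 -> [29 5 1]
Step 12: demand=4,sold=1 ship[1->2]=1 ship[0->1]=1 prod=3 -> [31 5 1]
First stockout at step 4

4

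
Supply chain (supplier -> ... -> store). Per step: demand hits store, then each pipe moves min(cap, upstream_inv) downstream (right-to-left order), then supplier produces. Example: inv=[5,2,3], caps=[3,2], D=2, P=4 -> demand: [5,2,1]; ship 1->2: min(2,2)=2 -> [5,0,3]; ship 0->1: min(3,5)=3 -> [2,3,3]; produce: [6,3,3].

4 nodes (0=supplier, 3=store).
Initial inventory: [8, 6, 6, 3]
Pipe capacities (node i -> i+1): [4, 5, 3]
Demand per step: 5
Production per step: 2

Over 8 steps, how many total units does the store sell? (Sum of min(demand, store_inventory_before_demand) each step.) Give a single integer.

Step 1: sold=3 (running total=3) -> [6 5 8 3]
Step 2: sold=3 (running total=6) -> [4 4 10 3]
Step 3: sold=3 (running total=9) -> [2 4 11 3]
Step 4: sold=3 (running total=12) -> [2 2 12 3]
Step 5: sold=3 (running total=15) -> [2 2 11 3]
Step 6: sold=3 (running total=18) -> [2 2 10 3]
Step 7: sold=3 (running total=21) -> [2 2 9 3]
Step 8: sold=3 (running total=24) -> [2 2 8 3]

Answer: 24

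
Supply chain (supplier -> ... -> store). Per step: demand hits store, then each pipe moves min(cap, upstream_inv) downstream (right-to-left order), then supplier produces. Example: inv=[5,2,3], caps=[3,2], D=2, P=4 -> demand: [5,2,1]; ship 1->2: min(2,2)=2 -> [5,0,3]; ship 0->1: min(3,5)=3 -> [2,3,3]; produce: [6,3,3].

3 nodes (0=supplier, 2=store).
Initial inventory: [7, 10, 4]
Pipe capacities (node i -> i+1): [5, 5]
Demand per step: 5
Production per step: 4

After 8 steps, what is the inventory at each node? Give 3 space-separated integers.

Step 1: demand=5,sold=4 ship[1->2]=5 ship[0->1]=5 prod=4 -> inv=[6 10 5]
Step 2: demand=5,sold=5 ship[1->2]=5 ship[0->1]=5 prod=4 -> inv=[5 10 5]
Step 3: demand=5,sold=5 ship[1->2]=5 ship[0->1]=5 prod=4 -> inv=[4 10 5]
Step 4: demand=5,sold=5 ship[1->2]=5 ship[0->1]=4 prod=4 -> inv=[4 9 5]
Step 5: demand=5,sold=5 ship[1->2]=5 ship[0->1]=4 prod=4 -> inv=[4 8 5]
Step 6: demand=5,sold=5 ship[1->2]=5 ship[0->1]=4 prod=4 -> inv=[4 7 5]
Step 7: demand=5,sold=5 ship[1->2]=5 ship[0->1]=4 prod=4 -> inv=[4 6 5]
Step 8: demand=5,sold=5 ship[1->2]=5 ship[0->1]=4 prod=4 -> inv=[4 5 5]

4 5 5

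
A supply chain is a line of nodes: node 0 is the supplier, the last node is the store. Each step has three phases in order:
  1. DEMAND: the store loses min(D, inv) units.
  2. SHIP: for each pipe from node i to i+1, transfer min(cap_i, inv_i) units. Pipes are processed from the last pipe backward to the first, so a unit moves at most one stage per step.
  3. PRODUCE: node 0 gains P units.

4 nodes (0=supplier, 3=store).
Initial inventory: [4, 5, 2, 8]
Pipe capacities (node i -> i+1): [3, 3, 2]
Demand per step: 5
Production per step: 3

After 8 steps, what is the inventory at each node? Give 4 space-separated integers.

Step 1: demand=5,sold=5 ship[2->3]=2 ship[1->2]=3 ship[0->1]=3 prod=3 -> inv=[4 5 3 5]
Step 2: demand=5,sold=5 ship[2->3]=2 ship[1->2]=3 ship[0->1]=3 prod=3 -> inv=[4 5 4 2]
Step 3: demand=5,sold=2 ship[2->3]=2 ship[1->2]=3 ship[0->1]=3 prod=3 -> inv=[4 5 5 2]
Step 4: demand=5,sold=2 ship[2->3]=2 ship[1->2]=3 ship[0->1]=3 prod=3 -> inv=[4 5 6 2]
Step 5: demand=5,sold=2 ship[2->3]=2 ship[1->2]=3 ship[0->1]=3 prod=3 -> inv=[4 5 7 2]
Step 6: demand=5,sold=2 ship[2->3]=2 ship[1->2]=3 ship[0->1]=3 prod=3 -> inv=[4 5 8 2]
Step 7: demand=5,sold=2 ship[2->3]=2 ship[1->2]=3 ship[0->1]=3 prod=3 -> inv=[4 5 9 2]
Step 8: demand=5,sold=2 ship[2->3]=2 ship[1->2]=3 ship[0->1]=3 prod=3 -> inv=[4 5 10 2]

4 5 10 2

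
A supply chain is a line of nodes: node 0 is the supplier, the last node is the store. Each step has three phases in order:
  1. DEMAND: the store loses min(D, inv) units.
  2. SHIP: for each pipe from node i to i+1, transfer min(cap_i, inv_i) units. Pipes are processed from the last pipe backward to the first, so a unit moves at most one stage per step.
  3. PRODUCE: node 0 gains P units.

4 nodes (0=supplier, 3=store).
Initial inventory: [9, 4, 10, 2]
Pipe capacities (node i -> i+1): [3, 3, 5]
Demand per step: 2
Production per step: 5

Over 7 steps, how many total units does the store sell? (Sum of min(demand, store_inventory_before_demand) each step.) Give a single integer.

Step 1: sold=2 (running total=2) -> [11 4 8 5]
Step 2: sold=2 (running total=4) -> [13 4 6 8]
Step 3: sold=2 (running total=6) -> [15 4 4 11]
Step 4: sold=2 (running total=8) -> [17 4 3 13]
Step 5: sold=2 (running total=10) -> [19 4 3 14]
Step 6: sold=2 (running total=12) -> [21 4 3 15]
Step 7: sold=2 (running total=14) -> [23 4 3 16]

Answer: 14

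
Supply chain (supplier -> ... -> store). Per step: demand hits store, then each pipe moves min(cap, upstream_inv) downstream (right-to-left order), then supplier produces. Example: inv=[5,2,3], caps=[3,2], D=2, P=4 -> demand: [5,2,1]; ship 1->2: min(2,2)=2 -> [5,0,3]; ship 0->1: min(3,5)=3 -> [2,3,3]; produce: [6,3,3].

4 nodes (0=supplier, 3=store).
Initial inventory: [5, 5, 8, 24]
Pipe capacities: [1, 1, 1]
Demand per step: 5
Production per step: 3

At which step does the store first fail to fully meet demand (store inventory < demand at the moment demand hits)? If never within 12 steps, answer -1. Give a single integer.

Step 1: demand=5,sold=5 ship[2->3]=1 ship[1->2]=1 ship[0->1]=1 prod=3 -> [7 5 8 20]
Step 2: demand=5,sold=5 ship[2->3]=1 ship[1->2]=1 ship[0->1]=1 prod=3 -> [9 5 8 16]
Step 3: demand=5,sold=5 ship[2->3]=1 ship[1->2]=1 ship[0->1]=1 prod=3 -> [11 5 8 12]
Step 4: demand=5,sold=5 ship[2->3]=1 ship[1->2]=1 ship[0->1]=1 prod=3 -> [13 5 8 8]
Step 5: demand=5,sold=5 ship[2->3]=1 ship[1->2]=1 ship[0->1]=1 prod=3 -> [15 5 8 4]
Step 6: demand=5,sold=4 ship[2->3]=1 ship[1->2]=1 ship[0->1]=1 prod=3 -> [17 5 8 1]
Step 7: demand=5,sold=1 ship[2->3]=1 ship[1->2]=1 ship[0->1]=1 prod=3 -> [19 5 8 1]
Step 8: demand=5,sold=1 ship[2->3]=1 ship[1->2]=1 ship[0->1]=1 prod=3 -> [21 5 8 1]
Step 9: demand=5,sold=1 ship[2->3]=1 ship[1->2]=1 ship[0->1]=1 prod=3 -> [23 5 8 1]
Step 10: demand=5,sold=1 ship[2->3]=1 ship[1->2]=1 ship[0->1]=1 prod=3 -> [25 5 8 1]
Step 11: demand=5,sold=1 ship[2->3]=1 ship[1->2]=1 ship[0->1]=1 prod=3 -> [27 5 8 1]
Step 12: demand=5,sold=1 ship[2->3]=1 ship[1->2]=1 ship[0->1]=1 prod=3 -> [29 5 8 1]
First stockout at step 6

6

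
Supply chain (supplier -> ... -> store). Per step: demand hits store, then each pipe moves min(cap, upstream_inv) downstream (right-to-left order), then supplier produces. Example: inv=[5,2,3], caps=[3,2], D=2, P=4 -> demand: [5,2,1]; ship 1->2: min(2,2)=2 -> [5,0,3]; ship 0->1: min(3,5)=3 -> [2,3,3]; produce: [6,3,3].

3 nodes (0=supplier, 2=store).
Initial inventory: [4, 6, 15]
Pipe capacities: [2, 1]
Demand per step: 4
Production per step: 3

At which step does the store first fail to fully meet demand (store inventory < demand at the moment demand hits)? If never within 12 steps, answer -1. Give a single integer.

Step 1: demand=4,sold=4 ship[1->2]=1 ship[0->1]=2 prod=3 -> [5 7 12]
Step 2: demand=4,sold=4 ship[1->2]=1 ship[0->1]=2 prod=3 -> [6 8 9]
Step 3: demand=4,sold=4 ship[1->2]=1 ship[0->1]=2 prod=3 -> [7 9 6]
Step 4: demand=4,sold=4 ship[1->2]=1 ship[0->1]=2 prod=3 -> [8 10 3]
Step 5: demand=4,sold=3 ship[1->2]=1 ship[0->1]=2 prod=3 -> [9 11 1]
Step 6: demand=4,sold=1 ship[1->2]=1 ship[0->1]=2 prod=3 -> [10 12 1]
Step 7: demand=4,sold=1 ship[1->2]=1 ship[0->1]=2 prod=3 -> [11 13 1]
Step 8: demand=4,sold=1 ship[1->2]=1 ship[0->1]=2 prod=3 -> [12 14 1]
Step 9: demand=4,sold=1 ship[1->2]=1 ship[0->1]=2 prod=3 -> [13 15 1]
Step 10: demand=4,sold=1 ship[1->2]=1 ship[0->1]=2 prod=3 -> [14 16 1]
Step 11: demand=4,sold=1 ship[1->2]=1 ship[0->1]=2 prod=3 -> [15 17 1]
Step 12: demand=4,sold=1 ship[1->2]=1 ship[0->1]=2 prod=3 -> [16 18 1]
First stockout at step 5

5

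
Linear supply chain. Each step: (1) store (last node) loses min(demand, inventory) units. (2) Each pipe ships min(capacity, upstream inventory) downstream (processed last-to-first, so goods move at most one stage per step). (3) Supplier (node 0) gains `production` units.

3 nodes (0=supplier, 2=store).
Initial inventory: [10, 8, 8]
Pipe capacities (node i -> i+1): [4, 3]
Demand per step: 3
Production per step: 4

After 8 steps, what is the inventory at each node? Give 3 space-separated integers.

Step 1: demand=3,sold=3 ship[1->2]=3 ship[0->1]=4 prod=4 -> inv=[10 9 8]
Step 2: demand=3,sold=3 ship[1->2]=3 ship[0->1]=4 prod=4 -> inv=[10 10 8]
Step 3: demand=3,sold=3 ship[1->2]=3 ship[0->1]=4 prod=4 -> inv=[10 11 8]
Step 4: demand=3,sold=3 ship[1->2]=3 ship[0->1]=4 prod=4 -> inv=[10 12 8]
Step 5: demand=3,sold=3 ship[1->2]=3 ship[0->1]=4 prod=4 -> inv=[10 13 8]
Step 6: demand=3,sold=3 ship[1->2]=3 ship[0->1]=4 prod=4 -> inv=[10 14 8]
Step 7: demand=3,sold=3 ship[1->2]=3 ship[0->1]=4 prod=4 -> inv=[10 15 8]
Step 8: demand=3,sold=3 ship[1->2]=3 ship[0->1]=4 prod=4 -> inv=[10 16 8]

10 16 8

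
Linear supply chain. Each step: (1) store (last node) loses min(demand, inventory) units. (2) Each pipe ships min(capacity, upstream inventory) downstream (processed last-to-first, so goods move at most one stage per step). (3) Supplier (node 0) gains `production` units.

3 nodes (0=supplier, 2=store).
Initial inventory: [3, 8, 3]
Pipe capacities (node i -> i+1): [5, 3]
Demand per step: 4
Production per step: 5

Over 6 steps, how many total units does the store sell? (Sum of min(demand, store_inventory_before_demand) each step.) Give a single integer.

Answer: 18

Derivation:
Step 1: sold=3 (running total=3) -> [5 8 3]
Step 2: sold=3 (running total=6) -> [5 10 3]
Step 3: sold=3 (running total=9) -> [5 12 3]
Step 4: sold=3 (running total=12) -> [5 14 3]
Step 5: sold=3 (running total=15) -> [5 16 3]
Step 6: sold=3 (running total=18) -> [5 18 3]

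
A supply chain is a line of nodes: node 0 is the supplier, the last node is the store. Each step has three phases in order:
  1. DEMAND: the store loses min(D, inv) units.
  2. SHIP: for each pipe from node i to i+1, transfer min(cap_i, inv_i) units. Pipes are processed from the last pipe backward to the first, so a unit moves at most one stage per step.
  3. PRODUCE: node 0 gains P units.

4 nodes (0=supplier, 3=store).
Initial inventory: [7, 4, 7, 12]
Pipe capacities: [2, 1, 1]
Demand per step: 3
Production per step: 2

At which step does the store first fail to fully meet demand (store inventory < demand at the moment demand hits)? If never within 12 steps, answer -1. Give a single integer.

Step 1: demand=3,sold=3 ship[2->3]=1 ship[1->2]=1 ship[0->1]=2 prod=2 -> [7 5 7 10]
Step 2: demand=3,sold=3 ship[2->3]=1 ship[1->2]=1 ship[0->1]=2 prod=2 -> [7 6 7 8]
Step 3: demand=3,sold=3 ship[2->3]=1 ship[1->2]=1 ship[0->1]=2 prod=2 -> [7 7 7 6]
Step 4: demand=3,sold=3 ship[2->3]=1 ship[1->2]=1 ship[0->1]=2 prod=2 -> [7 8 7 4]
Step 5: demand=3,sold=3 ship[2->3]=1 ship[1->2]=1 ship[0->1]=2 prod=2 -> [7 9 7 2]
Step 6: demand=3,sold=2 ship[2->3]=1 ship[1->2]=1 ship[0->1]=2 prod=2 -> [7 10 7 1]
Step 7: demand=3,sold=1 ship[2->3]=1 ship[1->2]=1 ship[0->1]=2 prod=2 -> [7 11 7 1]
Step 8: demand=3,sold=1 ship[2->3]=1 ship[1->2]=1 ship[0->1]=2 prod=2 -> [7 12 7 1]
Step 9: demand=3,sold=1 ship[2->3]=1 ship[1->2]=1 ship[0->1]=2 prod=2 -> [7 13 7 1]
Step 10: demand=3,sold=1 ship[2->3]=1 ship[1->2]=1 ship[0->1]=2 prod=2 -> [7 14 7 1]
Step 11: demand=3,sold=1 ship[2->3]=1 ship[1->2]=1 ship[0->1]=2 prod=2 -> [7 15 7 1]
Step 12: demand=3,sold=1 ship[2->3]=1 ship[1->2]=1 ship[0->1]=2 prod=2 -> [7 16 7 1]
First stockout at step 6

6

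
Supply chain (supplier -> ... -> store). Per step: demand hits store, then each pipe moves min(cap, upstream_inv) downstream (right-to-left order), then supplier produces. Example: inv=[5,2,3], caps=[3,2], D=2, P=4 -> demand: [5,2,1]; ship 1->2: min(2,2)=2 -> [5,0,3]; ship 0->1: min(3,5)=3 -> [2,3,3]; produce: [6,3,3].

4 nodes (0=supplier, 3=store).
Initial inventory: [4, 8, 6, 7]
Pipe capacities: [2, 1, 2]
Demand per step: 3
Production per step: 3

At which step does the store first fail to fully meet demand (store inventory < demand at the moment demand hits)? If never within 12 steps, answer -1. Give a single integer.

Step 1: demand=3,sold=3 ship[2->3]=2 ship[1->2]=1 ship[0->1]=2 prod=3 -> [5 9 5 6]
Step 2: demand=3,sold=3 ship[2->3]=2 ship[1->2]=1 ship[0->1]=2 prod=3 -> [6 10 4 5]
Step 3: demand=3,sold=3 ship[2->3]=2 ship[1->2]=1 ship[0->1]=2 prod=3 -> [7 11 3 4]
Step 4: demand=3,sold=3 ship[2->3]=2 ship[1->2]=1 ship[0->1]=2 prod=3 -> [8 12 2 3]
Step 5: demand=3,sold=3 ship[2->3]=2 ship[1->2]=1 ship[0->1]=2 prod=3 -> [9 13 1 2]
Step 6: demand=3,sold=2 ship[2->3]=1 ship[1->2]=1 ship[0->1]=2 prod=3 -> [10 14 1 1]
Step 7: demand=3,sold=1 ship[2->3]=1 ship[1->2]=1 ship[0->1]=2 prod=3 -> [11 15 1 1]
Step 8: demand=3,sold=1 ship[2->3]=1 ship[1->2]=1 ship[0->1]=2 prod=3 -> [12 16 1 1]
Step 9: demand=3,sold=1 ship[2->3]=1 ship[1->2]=1 ship[0->1]=2 prod=3 -> [13 17 1 1]
Step 10: demand=3,sold=1 ship[2->3]=1 ship[1->2]=1 ship[0->1]=2 prod=3 -> [14 18 1 1]
Step 11: demand=3,sold=1 ship[2->3]=1 ship[1->2]=1 ship[0->1]=2 prod=3 -> [15 19 1 1]
Step 12: demand=3,sold=1 ship[2->3]=1 ship[1->2]=1 ship[0->1]=2 prod=3 -> [16 20 1 1]
First stockout at step 6

6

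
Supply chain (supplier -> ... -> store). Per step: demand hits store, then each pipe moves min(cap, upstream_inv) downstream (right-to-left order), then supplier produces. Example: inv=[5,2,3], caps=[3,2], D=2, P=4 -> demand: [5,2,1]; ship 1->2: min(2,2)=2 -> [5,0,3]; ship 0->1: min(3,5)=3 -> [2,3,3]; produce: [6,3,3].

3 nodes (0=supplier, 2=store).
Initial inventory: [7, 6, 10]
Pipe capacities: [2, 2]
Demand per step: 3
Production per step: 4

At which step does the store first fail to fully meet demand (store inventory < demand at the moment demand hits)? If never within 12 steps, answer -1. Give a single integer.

Step 1: demand=3,sold=3 ship[1->2]=2 ship[0->1]=2 prod=4 -> [9 6 9]
Step 2: demand=3,sold=3 ship[1->2]=2 ship[0->1]=2 prod=4 -> [11 6 8]
Step 3: demand=3,sold=3 ship[1->2]=2 ship[0->1]=2 prod=4 -> [13 6 7]
Step 4: demand=3,sold=3 ship[1->2]=2 ship[0->1]=2 prod=4 -> [15 6 6]
Step 5: demand=3,sold=3 ship[1->2]=2 ship[0->1]=2 prod=4 -> [17 6 5]
Step 6: demand=3,sold=3 ship[1->2]=2 ship[0->1]=2 prod=4 -> [19 6 4]
Step 7: demand=3,sold=3 ship[1->2]=2 ship[0->1]=2 prod=4 -> [21 6 3]
Step 8: demand=3,sold=3 ship[1->2]=2 ship[0->1]=2 prod=4 -> [23 6 2]
Step 9: demand=3,sold=2 ship[1->2]=2 ship[0->1]=2 prod=4 -> [25 6 2]
Step 10: demand=3,sold=2 ship[1->2]=2 ship[0->1]=2 prod=4 -> [27 6 2]
Step 11: demand=3,sold=2 ship[1->2]=2 ship[0->1]=2 prod=4 -> [29 6 2]
Step 12: demand=3,sold=2 ship[1->2]=2 ship[0->1]=2 prod=4 -> [31 6 2]
First stockout at step 9

9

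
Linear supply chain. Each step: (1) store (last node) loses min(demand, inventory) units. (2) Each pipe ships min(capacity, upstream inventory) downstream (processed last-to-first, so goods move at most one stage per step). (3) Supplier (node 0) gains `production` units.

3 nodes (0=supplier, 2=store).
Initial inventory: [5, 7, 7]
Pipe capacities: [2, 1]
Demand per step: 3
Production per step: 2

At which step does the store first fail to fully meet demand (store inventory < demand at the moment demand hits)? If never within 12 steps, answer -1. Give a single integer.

Step 1: demand=3,sold=3 ship[1->2]=1 ship[0->1]=2 prod=2 -> [5 8 5]
Step 2: demand=3,sold=3 ship[1->2]=1 ship[0->1]=2 prod=2 -> [5 9 3]
Step 3: demand=3,sold=3 ship[1->2]=1 ship[0->1]=2 prod=2 -> [5 10 1]
Step 4: demand=3,sold=1 ship[1->2]=1 ship[0->1]=2 prod=2 -> [5 11 1]
Step 5: demand=3,sold=1 ship[1->2]=1 ship[0->1]=2 prod=2 -> [5 12 1]
Step 6: demand=3,sold=1 ship[1->2]=1 ship[0->1]=2 prod=2 -> [5 13 1]
Step 7: demand=3,sold=1 ship[1->2]=1 ship[0->1]=2 prod=2 -> [5 14 1]
Step 8: demand=3,sold=1 ship[1->2]=1 ship[0->1]=2 prod=2 -> [5 15 1]
Step 9: demand=3,sold=1 ship[1->2]=1 ship[0->1]=2 prod=2 -> [5 16 1]
Step 10: demand=3,sold=1 ship[1->2]=1 ship[0->1]=2 prod=2 -> [5 17 1]
Step 11: demand=3,sold=1 ship[1->2]=1 ship[0->1]=2 prod=2 -> [5 18 1]
Step 12: demand=3,sold=1 ship[1->2]=1 ship[0->1]=2 prod=2 -> [5 19 1]
First stockout at step 4

4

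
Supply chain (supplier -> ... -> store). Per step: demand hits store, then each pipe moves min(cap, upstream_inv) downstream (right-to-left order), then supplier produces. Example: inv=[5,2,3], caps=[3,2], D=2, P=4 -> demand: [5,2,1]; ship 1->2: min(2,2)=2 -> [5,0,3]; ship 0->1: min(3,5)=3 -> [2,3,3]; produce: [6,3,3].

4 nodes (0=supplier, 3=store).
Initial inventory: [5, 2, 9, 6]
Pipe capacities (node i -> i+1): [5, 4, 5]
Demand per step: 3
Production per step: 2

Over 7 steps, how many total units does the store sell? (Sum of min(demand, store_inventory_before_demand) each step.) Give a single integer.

Answer: 21

Derivation:
Step 1: sold=3 (running total=3) -> [2 5 6 8]
Step 2: sold=3 (running total=6) -> [2 3 5 10]
Step 3: sold=3 (running total=9) -> [2 2 3 12]
Step 4: sold=3 (running total=12) -> [2 2 2 12]
Step 5: sold=3 (running total=15) -> [2 2 2 11]
Step 6: sold=3 (running total=18) -> [2 2 2 10]
Step 7: sold=3 (running total=21) -> [2 2 2 9]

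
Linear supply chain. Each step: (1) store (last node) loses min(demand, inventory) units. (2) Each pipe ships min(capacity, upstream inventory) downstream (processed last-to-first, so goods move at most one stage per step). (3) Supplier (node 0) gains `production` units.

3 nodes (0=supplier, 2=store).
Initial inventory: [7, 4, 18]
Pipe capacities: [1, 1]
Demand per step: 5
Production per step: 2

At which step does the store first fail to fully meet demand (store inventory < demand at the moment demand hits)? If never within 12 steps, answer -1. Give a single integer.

Step 1: demand=5,sold=5 ship[1->2]=1 ship[0->1]=1 prod=2 -> [8 4 14]
Step 2: demand=5,sold=5 ship[1->2]=1 ship[0->1]=1 prod=2 -> [9 4 10]
Step 3: demand=5,sold=5 ship[1->2]=1 ship[0->1]=1 prod=2 -> [10 4 6]
Step 4: demand=5,sold=5 ship[1->2]=1 ship[0->1]=1 prod=2 -> [11 4 2]
Step 5: demand=5,sold=2 ship[1->2]=1 ship[0->1]=1 prod=2 -> [12 4 1]
Step 6: demand=5,sold=1 ship[1->2]=1 ship[0->1]=1 prod=2 -> [13 4 1]
Step 7: demand=5,sold=1 ship[1->2]=1 ship[0->1]=1 prod=2 -> [14 4 1]
Step 8: demand=5,sold=1 ship[1->2]=1 ship[0->1]=1 prod=2 -> [15 4 1]
Step 9: demand=5,sold=1 ship[1->2]=1 ship[0->1]=1 prod=2 -> [16 4 1]
Step 10: demand=5,sold=1 ship[1->2]=1 ship[0->1]=1 prod=2 -> [17 4 1]
Step 11: demand=5,sold=1 ship[1->2]=1 ship[0->1]=1 prod=2 -> [18 4 1]
Step 12: demand=5,sold=1 ship[1->2]=1 ship[0->1]=1 prod=2 -> [19 4 1]
First stockout at step 5

5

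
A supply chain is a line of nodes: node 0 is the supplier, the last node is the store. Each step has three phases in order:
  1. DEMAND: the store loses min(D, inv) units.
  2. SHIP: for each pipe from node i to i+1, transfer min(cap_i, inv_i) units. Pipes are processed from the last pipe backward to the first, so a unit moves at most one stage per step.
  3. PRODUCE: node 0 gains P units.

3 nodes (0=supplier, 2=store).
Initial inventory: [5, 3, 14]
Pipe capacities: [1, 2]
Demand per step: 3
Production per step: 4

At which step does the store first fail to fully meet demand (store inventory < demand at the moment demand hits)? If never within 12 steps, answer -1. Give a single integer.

Step 1: demand=3,sold=3 ship[1->2]=2 ship[0->1]=1 prod=4 -> [8 2 13]
Step 2: demand=3,sold=3 ship[1->2]=2 ship[0->1]=1 prod=4 -> [11 1 12]
Step 3: demand=3,sold=3 ship[1->2]=1 ship[0->1]=1 prod=4 -> [14 1 10]
Step 4: demand=3,sold=3 ship[1->2]=1 ship[0->1]=1 prod=4 -> [17 1 8]
Step 5: demand=3,sold=3 ship[1->2]=1 ship[0->1]=1 prod=4 -> [20 1 6]
Step 6: demand=3,sold=3 ship[1->2]=1 ship[0->1]=1 prod=4 -> [23 1 4]
Step 7: demand=3,sold=3 ship[1->2]=1 ship[0->1]=1 prod=4 -> [26 1 2]
Step 8: demand=3,sold=2 ship[1->2]=1 ship[0->1]=1 prod=4 -> [29 1 1]
Step 9: demand=3,sold=1 ship[1->2]=1 ship[0->1]=1 prod=4 -> [32 1 1]
Step 10: demand=3,sold=1 ship[1->2]=1 ship[0->1]=1 prod=4 -> [35 1 1]
Step 11: demand=3,sold=1 ship[1->2]=1 ship[0->1]=1 prod=4 -> [38 1 1]
Step 12: demand=3,sold=1 ship[1->2]=1 ship[0->1]=1 prod=4 -> [41 1 1]
First stockout at step 8

8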